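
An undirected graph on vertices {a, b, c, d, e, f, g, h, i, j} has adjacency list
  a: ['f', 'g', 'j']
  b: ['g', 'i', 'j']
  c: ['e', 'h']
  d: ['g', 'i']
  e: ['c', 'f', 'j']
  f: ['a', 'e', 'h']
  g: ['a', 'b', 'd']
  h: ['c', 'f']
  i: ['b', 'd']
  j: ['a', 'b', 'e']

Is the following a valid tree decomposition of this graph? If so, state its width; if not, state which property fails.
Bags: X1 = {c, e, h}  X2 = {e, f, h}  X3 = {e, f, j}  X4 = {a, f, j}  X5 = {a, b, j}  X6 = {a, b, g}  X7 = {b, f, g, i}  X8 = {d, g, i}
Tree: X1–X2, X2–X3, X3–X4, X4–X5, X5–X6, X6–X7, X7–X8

No — bags containing vertex f are not connected in the tree.

A tree decomposition must satisfy three properties: every vertex lies in some bag; for every edge, both endpoints lie together in some bag; and for every vertex, the bags containing it form a connected subtree. Here bags containing vertex f are not connected in the tree, so the decomposition is invalid.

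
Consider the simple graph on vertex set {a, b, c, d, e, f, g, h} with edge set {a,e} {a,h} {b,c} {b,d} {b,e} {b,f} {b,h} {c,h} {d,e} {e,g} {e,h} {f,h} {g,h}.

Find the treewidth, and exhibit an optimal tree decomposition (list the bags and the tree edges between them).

Every bag has size at most 3, so the width is 3 − 1 = 2 and tw(G) ≤ 2. On the other hand G contains the 3-clique {b, d, e}. A clique must lie in a single bag of any decomposition, so no decomposition can have width below 2. Therefore the treewidth is 2.

Treewidth 2.
One such decomposition:
Bags: B1 = {b, e, h}  B2 = {b, f, h}  B3 = {b, c, h}  B4 = {a, e, h}  B5 = {e, g, h}  B6 = {b, d, e}
Tree: B1–B2, B2–B3, B1–B4, B4–B5, B1–B6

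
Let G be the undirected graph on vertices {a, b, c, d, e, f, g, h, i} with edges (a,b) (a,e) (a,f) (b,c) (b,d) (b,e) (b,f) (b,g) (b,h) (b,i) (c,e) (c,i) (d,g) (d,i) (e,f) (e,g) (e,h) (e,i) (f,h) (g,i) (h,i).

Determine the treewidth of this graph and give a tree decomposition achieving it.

Treewidth 3.
Bags: B1 = {b, e, h, i}  B2 = {b, c, e, i}  B3 = {b, e, g, i}  B4 = {b, e, f, h}  B5 = {b, d, g, i}  B6 = {a, b, e, f}
Tree: B1–B2, B2–B3, B1–B4, B3–B5, B4–B6

Every bag has size at most 4, so the width is 4 − 1 = 3 and tw(G) ≤ 3. On the other hand G contains the 4-clique {b, d, g, i}. A clique must lie in a single bag of any decomposition, so no decomposition can have width below 3. The upper and lower bounds meet at 3, so that is the treewidth.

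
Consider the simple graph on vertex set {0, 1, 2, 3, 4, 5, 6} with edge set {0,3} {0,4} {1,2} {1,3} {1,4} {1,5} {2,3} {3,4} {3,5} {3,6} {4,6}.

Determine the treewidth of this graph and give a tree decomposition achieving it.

Treewidth 2.
One such decomposition:
Bags: B1 = {1, 3, 4}  B2 = {1, 3, 5}  B3 = {1, 2, 3}  B4 = {0, 3, 4}  B5 = {3, 4, 6}
Tree: B1–B2, B2–B3, B1–B4, B4–B5

Every bag has size at most 3, so the width is 3 − 1 = 2 and tw(G) ≤ 2. Conversely, {0, 3, 4} is a clique of size 3, and the vertices of any clique must share a bag in every tree decomposition; so some bag has ≥ 3 vertices and tw(G) ≥ 2. The upper and lower bounds meet at 2, so that is the treewidth.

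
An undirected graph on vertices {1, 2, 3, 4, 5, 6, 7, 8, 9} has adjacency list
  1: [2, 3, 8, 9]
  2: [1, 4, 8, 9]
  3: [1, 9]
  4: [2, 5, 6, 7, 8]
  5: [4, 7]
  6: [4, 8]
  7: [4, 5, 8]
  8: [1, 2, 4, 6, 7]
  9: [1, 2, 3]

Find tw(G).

2

A width-2 tree decomposition is:
Bags: B1 = {2, 4, 8}  B2 = {4, 7, 8}  B3 = {1, 2, 8}  B4 = {4, 5, 7}  B5 = {1, 2, 9}  B6 = {4, 6, 8}  B7 = {1, 3, 9}
Tree: B1–B2, B1–B3, B2–B4, B3–B5, B2–B6, B5–B7
The largest bag has 3 vertices, giving width 2; this decomposition certifies tw(G) ≤ 2. Conversely, {1, 2, 8} is a clique of size 3, and the vertices of any clique must share a bag in every tree decomposition; so some bag has ≥ 3 vertices and tw(G) ≥ 2. Therefore the treewidth is 2.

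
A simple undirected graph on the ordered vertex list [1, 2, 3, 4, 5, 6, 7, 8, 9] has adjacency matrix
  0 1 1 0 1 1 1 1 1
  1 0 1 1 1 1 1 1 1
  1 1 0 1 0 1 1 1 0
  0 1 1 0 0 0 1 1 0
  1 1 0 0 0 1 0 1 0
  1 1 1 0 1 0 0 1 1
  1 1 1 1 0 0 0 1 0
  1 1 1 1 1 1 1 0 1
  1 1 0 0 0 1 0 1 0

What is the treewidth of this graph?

A width-4 tree decomposition is:
Bags: B1 = {1, 2, 3, 6, 8}  B2 = {1, 2, 3, 7, 8}  B3 = {1, 2, 5, 6, 8}  B4 = {2, 3, 4, 7, 8}  B5 = {1, 2, 6, 8, 9}
Tree: B1–B2, B1–B3, B2–B4, B1–B5
The largest bag has 5 vertices, giving width 4; this decomposition certifies tw(G) ≤ 4. For the lower bound, the 5 vertices {1, 2, 6, 8, 9} are pairwise adjacent, and any tree decomposition puts a clique entirely inside one bag — forcing width ≥ 4. Hence tw(G) = 4 exactly.

4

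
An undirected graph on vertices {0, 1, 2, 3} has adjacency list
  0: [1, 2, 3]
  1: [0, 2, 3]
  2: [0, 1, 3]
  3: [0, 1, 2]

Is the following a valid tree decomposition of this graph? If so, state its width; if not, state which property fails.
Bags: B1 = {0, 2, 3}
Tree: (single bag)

A tree decomposition must satisfy three properties: every vertex lies in some bag; for every edge, both endpoints lie together in some bag; and for every vertex, the bags containing it form a connected subtree. Here vertex 1 appears in no bag, so the decomposition is invalid.

No — vertex 1 appears in no bag.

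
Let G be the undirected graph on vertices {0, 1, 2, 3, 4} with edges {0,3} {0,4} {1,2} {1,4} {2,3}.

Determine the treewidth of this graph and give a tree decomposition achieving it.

Each bag holds 3 vertices, so the decomposition has width 2, which upper-bounds the treewidth. The edges 0–4–1–2–3–0 form a cycle, so G is not a tree and its treewidth is at least 2. The upper and lower bounds meet at 2, so that is the treewidth.

Treewidth 2.
Bags: B1 = {0, 1, 4}  B2 = {0, 1, 2}  B3 = {0, 2, 3}
Tree: B1–B2, B2–B3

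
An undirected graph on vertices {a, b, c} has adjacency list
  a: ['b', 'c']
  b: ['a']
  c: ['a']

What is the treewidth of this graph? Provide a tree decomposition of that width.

Treewidth 1.
Bags: B1 = {a, c}  B2 = {a, b}
Tree: B1–B2

The largest bag has 2 vertices, giving width 1; this decomposition certifies tw(G) ≤ 1. Any graph with an edge has treewidth ≥ 1, and G has the edge a–c. Therefore the treewidth is 1.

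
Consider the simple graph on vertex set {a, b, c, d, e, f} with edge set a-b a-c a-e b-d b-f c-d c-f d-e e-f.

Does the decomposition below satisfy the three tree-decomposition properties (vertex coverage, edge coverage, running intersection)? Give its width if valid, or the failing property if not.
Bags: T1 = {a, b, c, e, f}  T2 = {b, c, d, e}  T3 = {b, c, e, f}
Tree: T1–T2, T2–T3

No — bags containing vertex f are not connected in the tree.

A tree decomposition must satisfy three properties: every vertex lies in some bag; for every edge, both endpoints lie together in some bag; and for every vertex, the bags containing it form a connected subtree. Here bags containing vertex f are not connected in the tree, so the decomposition is invalid.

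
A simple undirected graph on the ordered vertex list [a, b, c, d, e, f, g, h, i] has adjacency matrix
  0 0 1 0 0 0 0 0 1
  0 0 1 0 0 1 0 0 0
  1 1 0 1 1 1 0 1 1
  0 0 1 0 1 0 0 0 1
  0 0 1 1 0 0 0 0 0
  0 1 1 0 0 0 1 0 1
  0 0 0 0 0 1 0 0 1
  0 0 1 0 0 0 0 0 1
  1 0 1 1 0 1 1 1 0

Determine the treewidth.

A width-2 tree decomposition is:
Bags: B1 = {c, f, i}  B2 = {c, d, i}  B3 = {f, g, i}  B4 = {b, c, f}  B5 = {a, c, i}  B6 = {c, h, i}  B7 = {c, d, e}
Tree: B1–B2, B1–B3, B1–B4, B2–B5, B1–B6, B2–B7
Each bag holds 3 vertices, so the decomposition has width 2, which upper-bounds the treewidth. For the lower bound, the 3 vertices {f, g, i} are pairwise adjacent, and any tree decomposition puts a clique entirely inside one bag — forcing width ≥ 2. Therefore the treewidth is 2.

2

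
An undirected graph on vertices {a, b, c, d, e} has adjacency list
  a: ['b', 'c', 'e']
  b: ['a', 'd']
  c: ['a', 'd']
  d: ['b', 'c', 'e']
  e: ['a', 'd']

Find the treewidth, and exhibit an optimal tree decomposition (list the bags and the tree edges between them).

Treewidth 2.
One optimal decomposition is:
Bags: B1 = {a, c, d}  B2 = {a, b, d}  B3 = {a, d, e}
Tree: B1–B2, B2–B3

Every bag has size at most 3, so the width is 3 − 1 = 2 and tw(G) ≤ 2. For the lower bound, G contains the cycle a–c–d–b–a, so G is not a forest; only forests have treewidth ≤ 1, hence tw(G) ≥ 2. Combining the bounds, tw(G) = 2.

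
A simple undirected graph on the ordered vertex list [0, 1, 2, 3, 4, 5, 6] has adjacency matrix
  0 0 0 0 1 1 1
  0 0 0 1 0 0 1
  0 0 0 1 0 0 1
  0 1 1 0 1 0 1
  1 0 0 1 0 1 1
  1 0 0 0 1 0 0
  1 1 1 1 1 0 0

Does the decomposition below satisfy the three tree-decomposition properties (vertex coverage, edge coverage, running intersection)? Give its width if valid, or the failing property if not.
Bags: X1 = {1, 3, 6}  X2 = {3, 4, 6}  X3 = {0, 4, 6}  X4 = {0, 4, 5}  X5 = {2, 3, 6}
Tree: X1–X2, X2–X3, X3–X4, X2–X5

Yes; width 2.

Vertex coverage: the bags together contain {0, 1, 2, 3, 4, 5, 6}, the full vertex set. Edge coverage: each edge of G has both endpoints in at least one bag. Running intersection: for every vertex, the bags containing it form a connected subtree. All three properties hold, so this is a valid tree decomposition of width max|bag| − 1 = 2, and hence tw(G) ≤ 2.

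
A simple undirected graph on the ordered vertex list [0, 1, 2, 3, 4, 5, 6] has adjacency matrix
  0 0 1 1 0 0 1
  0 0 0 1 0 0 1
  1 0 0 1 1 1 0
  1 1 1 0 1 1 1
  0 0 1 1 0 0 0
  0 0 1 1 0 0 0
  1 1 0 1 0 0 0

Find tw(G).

2

A width-2 tree decomposition is:
Bags: B1 = {0, 2, 3}  B2 = {2, 3, 4}  B3 = {0, 3, 6}  B4 = {2, 3, 5}  B5 = {1, 3, 6}
Tree: B1–B2, B1–B3, B2–B4, B3–B5
Every bag has size at most 3, so the width is 3 − 1 = 2 and tw(G) ≤ 2. Conversely, {1, 3, 6} is a clique of size 3, and the vertices of any clique must share a bag in every tree decomposition; so some bag has ≥ 3 vertices and tw(G) ≥ 2. Hence tw(G) = 2 exactly.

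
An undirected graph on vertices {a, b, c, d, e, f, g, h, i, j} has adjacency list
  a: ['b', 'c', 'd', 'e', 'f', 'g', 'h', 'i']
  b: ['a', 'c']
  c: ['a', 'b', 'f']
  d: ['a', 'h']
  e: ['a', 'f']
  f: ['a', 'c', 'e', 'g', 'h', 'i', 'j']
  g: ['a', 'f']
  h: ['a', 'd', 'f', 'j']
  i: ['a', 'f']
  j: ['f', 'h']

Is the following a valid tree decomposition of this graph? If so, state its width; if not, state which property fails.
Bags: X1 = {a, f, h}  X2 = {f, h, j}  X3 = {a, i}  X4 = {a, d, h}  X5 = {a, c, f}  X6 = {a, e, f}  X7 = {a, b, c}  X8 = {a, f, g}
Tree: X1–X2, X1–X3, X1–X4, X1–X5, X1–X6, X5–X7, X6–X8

A tree decomposition must satisfy three properties: every vertex lies in some bag; for every edge, both endpoints lie together in some bag; and for every vertex, the bags containing it form a connected subtree. Here edge (f,i) lies in no bag, so the decomposition is invalid.

No — edge (f,i) lies in no bag.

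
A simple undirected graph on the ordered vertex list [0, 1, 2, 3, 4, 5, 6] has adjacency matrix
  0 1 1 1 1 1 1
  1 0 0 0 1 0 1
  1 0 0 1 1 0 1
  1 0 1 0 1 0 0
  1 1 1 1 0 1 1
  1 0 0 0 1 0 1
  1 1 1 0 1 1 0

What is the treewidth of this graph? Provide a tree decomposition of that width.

Treewidth 3.
One optimal decomposition is:
Bags: B1 = {0, 2, 3, 4}  B2 = {0, 2, 4, 6}  B3 = {0, 1, 4, 6}  B4 = {0, 4, 5, 6}
Tree: B1–B2, B2–B3, B2–B4

The largest bag has 4 vertices, giving width 3; this decomposition certifies tw(G) ≤ 3. For the lower bound, the 4 vertices {0, 2, 3, 4} are pairwise adjacent, and any tree decomposition puts a clique entirely inside one bag — forcing width ≥ 3. Therefore the treewidth is 3.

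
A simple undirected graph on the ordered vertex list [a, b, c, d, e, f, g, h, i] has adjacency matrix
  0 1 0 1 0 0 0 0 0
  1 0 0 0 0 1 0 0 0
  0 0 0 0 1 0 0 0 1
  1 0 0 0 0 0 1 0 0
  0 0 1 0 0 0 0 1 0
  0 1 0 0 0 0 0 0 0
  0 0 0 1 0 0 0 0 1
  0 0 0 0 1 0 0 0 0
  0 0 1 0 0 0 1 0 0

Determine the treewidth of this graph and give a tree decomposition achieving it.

Treewidth 1.
One optimal decomposition is:
Bags: B1 = {b, f}  B2 = {a, b}  B3 = {a, d}  B4 = {d, g}  B5 = {g, i}  B6 = {c, i}  B7 = {c, e}  B8 = {e, h}
Tree: B1–B2, B2–B3, B3–B4, B4–B5, B5–B6, B6–B7, B7–B8

Each bag holds 2 vertices, so the decomposition has width 1, which upper-bounds the treewidth. Any graph with an edge has treewidth ≥ 1, and G has the edge f–b. Therefore the treewidth is 1.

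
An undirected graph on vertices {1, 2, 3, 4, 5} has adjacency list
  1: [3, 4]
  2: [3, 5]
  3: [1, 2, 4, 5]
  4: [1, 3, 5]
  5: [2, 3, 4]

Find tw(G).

2

A width-2 tree decomposition is:
Bags: B1 = {1, 3, 4}  B2 = {3, 4, 5}  B3 = {2, 3, 5}
Tree: B1–B2, B2–B3
Each bag holds 3 vertices, so the decomposition has width 2, which upper-bounds the treewidth. On the other hand G contains the 3-clique {2, 3, 5}. A clique must lie in a single bag of any decomposition, so no decomposition can have width below 2. Therefore the treewidth is 2.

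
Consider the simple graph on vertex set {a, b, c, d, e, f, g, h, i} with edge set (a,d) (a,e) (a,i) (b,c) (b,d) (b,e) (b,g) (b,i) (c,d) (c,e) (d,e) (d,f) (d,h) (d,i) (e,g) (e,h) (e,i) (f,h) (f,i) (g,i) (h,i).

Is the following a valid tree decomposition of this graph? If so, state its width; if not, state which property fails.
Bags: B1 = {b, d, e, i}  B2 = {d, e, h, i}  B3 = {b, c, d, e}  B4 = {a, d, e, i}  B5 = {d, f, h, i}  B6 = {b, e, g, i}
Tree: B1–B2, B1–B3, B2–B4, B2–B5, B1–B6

Yes; width 3.

Checking the three conditions: (i) the bags cover all of {a, b, c, d, e, f, g, h, i}; (ii) for each edge, some bag contains both endpoints; (iii) the bags containing any fixed vertex form a subtree. All hold, so the decomposition is valid with width 4 − 1 = 3.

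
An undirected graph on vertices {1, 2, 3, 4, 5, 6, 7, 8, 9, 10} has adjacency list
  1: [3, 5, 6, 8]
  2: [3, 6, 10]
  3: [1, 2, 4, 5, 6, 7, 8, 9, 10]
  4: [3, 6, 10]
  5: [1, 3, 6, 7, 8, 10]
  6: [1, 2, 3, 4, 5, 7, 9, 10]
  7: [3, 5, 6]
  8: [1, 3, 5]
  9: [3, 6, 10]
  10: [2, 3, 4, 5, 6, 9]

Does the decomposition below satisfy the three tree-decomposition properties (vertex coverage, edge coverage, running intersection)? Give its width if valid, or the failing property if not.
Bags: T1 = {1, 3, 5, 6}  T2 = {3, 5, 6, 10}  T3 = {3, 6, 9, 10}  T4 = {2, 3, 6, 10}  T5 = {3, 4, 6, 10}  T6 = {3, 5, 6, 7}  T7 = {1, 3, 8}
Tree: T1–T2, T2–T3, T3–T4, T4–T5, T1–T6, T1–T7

A tree decomposition must satisfy three properties: every vertex lies in some bag; for every edge, both endpoints lie together in some bag; and for every vertex, the bags containing it form a connected subtree. Here edge (5,8) lies in no bag, so the decomposition is invalid.

No — edge (5,8) lies in no bag.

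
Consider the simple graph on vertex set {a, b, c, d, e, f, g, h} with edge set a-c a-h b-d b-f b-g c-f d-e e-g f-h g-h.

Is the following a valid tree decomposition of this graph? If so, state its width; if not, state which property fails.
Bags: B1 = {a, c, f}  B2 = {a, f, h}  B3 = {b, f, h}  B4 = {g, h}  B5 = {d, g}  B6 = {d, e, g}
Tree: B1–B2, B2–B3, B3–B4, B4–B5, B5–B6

A tree decomposition must satisfy three properties: every vertex lies in some bag; for every edge, both endpoints lie together in some bag; and for every vertex, the bags containing it form a connected subtree. Here edge (b,g) lies in no bag, so the decomposition is invalid.

No — edge (b,g) lies in no bag.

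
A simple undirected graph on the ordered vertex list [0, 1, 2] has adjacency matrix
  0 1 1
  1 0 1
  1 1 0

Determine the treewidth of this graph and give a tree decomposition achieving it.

A single bag containing all 3 vertices is trivially a valid decomposition of width 2. For the lower bound, the 3 vertices {0, 1, 2} are pairwise adjacent, and any tree decomposition puts a clique entirely inside one bag — forcing width ≥ 2. The upper and lower bounds meet at 2, so that is the treewidth.

Treewidth 2.
One optimal decomposition is:
Bags: B1 = {0, 1, 2}
Tree: (single bag)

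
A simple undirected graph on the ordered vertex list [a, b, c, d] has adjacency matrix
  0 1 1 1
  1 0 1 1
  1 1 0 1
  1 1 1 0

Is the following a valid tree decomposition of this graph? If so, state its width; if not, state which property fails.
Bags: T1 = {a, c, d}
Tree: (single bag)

A tree decomposition must satisfy three properties: every vertex lies in some bag; for every edge, both endpoints lie together in some bag; and for every vertex, the bags containing it form a connected subtree. Here vertex b appears in no bag, so the decomposition is invalid.

No — vertex b appears in no bag.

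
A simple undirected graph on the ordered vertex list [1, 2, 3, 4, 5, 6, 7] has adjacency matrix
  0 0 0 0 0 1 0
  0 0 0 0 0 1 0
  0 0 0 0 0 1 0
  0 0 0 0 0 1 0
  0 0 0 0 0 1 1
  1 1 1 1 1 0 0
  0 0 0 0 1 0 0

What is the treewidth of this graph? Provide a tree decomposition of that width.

Each bag holds 2 vertices, so the decomposition has width 1, which upper-bounds the treewidth. Any graph with an edge has treewidth ≥ 1, and G has the edge 6–3. The upper and lower bounds meet at 1, so that is the treewidth.

Treewidth 1.
One such decomposition:
Bags: B1 = {3, 6}  B2 = {5, 6}  B3 = {4, 6}  B4 = {1, 6}  B5 = {2, 6}  B6 = {5, 7}
Tree: B1–B2, B2–B3, B3–B4, B2–B5, B2–B6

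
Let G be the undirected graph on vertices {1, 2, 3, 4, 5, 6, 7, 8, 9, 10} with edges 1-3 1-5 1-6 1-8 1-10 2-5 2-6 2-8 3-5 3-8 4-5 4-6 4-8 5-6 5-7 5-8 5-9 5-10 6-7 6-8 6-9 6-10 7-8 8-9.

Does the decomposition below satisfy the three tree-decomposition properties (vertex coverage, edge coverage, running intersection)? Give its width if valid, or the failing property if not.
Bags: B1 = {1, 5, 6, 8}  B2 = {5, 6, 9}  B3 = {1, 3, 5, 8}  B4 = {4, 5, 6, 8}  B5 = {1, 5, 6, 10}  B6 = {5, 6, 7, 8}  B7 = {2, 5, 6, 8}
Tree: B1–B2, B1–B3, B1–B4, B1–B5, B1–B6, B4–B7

No — edge (8,9) lies in no bag.

A tree decomposition must satisfy three properties: every vertex lies in some bag; for every edge, both endpoints lie together in some bag; and for every vertex, the bags containing it form a connected subtree. Here edge (8,9) lies in no bag, so the decomposition is invalid.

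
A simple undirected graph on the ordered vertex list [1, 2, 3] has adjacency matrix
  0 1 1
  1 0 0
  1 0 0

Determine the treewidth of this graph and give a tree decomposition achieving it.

The largest bag has 2 vertices, giving width 1; this decomposition certifies tw(G) ≤ 1. G has an edge, so its treewidth is at least 1. The upper and lower bounds meet at 1, so that is the treewidth.

Treewidth 1.
One such decomposition:
Bags: B1 = {1, 3}  B2 = {1, 2}
Tree: B1–B2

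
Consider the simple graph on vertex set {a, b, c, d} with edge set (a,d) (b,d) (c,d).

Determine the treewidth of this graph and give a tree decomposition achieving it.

The largest bag has 2 vertices, giving width 1; this decomposition certifies tw(G) ≤ 1. G has an edge, so its treewidth is at least 1. Combining the bounds, tw(G) = 1.

Treewidth 1.
Bags: B1 = {c, d}  B2 = {a, d}  B3 = {b, d}
Tree: B1–B2, B1–B3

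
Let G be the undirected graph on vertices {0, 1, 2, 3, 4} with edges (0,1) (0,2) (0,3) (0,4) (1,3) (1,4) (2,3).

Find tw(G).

A width-2 tree decomposition is:
Bags: B1 = {0, 1, 4}  B2 = {0, 1, 3}  B3 = {0, 2, 3}
Tree: B1–B2, B2–B3
Each bag holds 3 vertices, so the decomposition has width 2, which upper-bounds the treewidth. On the other hand G contains the 3-clique {0, 1, 3}. A clique must lie in a single bag of any decomposition, so no decomposition can have width below 2. The upper and lower bounds meet at 2, so that is the treewidth.

2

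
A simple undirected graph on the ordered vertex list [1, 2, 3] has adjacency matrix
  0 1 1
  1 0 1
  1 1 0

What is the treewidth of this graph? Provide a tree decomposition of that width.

Treewidth 2.
One such decomposition:
Bags: B1 = {1, 2, 3}
Tree: (single bag)

With just one bag of size 3, the width is 3 − 1 = 2, so tw(G) ≤ 2. On the other hand G contains the 3-clique {1, 2, 3}. A clique must lie in a single bag of any decomposition, so no decomposition can have width below 2. The upper and lower bounds meet at 2, so that is the treewidth.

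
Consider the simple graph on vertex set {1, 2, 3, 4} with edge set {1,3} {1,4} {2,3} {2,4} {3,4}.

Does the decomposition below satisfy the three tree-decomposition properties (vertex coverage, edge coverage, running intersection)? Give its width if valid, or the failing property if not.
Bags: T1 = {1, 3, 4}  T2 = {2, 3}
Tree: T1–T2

A tree decomposition must satisfy three properties: every vertex lies in some bag; for every edge, both endpoints lie together in some bag; and for every vertex, the bags containing it form a connected subtree. Here edge (4,2) lies in no bag, so the decomposition is invalid.

No — edge (4,2) lies in no bag.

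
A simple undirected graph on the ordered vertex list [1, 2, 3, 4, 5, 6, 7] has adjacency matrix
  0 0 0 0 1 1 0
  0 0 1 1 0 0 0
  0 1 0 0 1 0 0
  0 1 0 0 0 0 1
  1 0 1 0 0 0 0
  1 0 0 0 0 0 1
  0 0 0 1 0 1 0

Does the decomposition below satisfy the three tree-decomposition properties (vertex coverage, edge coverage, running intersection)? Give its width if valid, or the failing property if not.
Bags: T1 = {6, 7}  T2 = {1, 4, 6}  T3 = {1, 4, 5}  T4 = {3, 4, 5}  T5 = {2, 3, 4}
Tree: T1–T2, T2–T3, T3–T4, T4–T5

A tree decomposition must satisfy three properties: every vertex lies in some bag; for every edge, both endpoints lie together in some bag; and for every vertex, the bags containing it form a connected subtree. Here edge (4,7) lies in no bag, so the decomposition is invalid.

No — edge (4,7) lies in no bag.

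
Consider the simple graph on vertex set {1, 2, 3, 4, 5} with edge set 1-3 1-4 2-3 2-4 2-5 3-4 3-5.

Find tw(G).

A width-2 tree decomposition is:
Bags: B1 = {1, 3, 4}  B2 = {2, 3, 4}  B3 = {2, 3, 5}
Tree: B1–B2, B2–B3
Every bag has size at most 3, so the width is 3 − 1 = 2 and tw(G) ≤ 2. Conversely, {1, 3, 4} is a clique of size 3, and the vertices of any clique must share a bag in every tree decomposition; so some bag has ≥ 3 vertices and tw(G) ≥ 2. Hence tw(G) = 2 exactly.

2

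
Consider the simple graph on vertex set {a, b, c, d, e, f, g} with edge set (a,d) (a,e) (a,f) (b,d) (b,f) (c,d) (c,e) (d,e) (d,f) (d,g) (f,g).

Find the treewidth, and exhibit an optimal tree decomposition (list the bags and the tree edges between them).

Treewidth 2.
One optimal decomposition is:
Bags: B1 = {c, d, e}  B2 = {a, d, e}  B3 = {a, d, f}  B4 = {b, d, f}  B5 = {d, f, g}
Tree: B1–B2, B2–B3, B3–B4, B4–B5

Every bag has size at most 3, so the width is 3 − 1 = 2 and tw(G) ≤ 2. For the lower bound, the 3 vertices {c, d, e} are pairwise adjacent, and any tree decomposition puts a clique entirely inside one bag — forcing width ≥ 2. Therefore the treewidth is 2.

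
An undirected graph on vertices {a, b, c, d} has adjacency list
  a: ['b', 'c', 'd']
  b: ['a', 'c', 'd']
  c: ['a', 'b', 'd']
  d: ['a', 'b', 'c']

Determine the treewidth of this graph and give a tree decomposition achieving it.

With just one bag of size 4, the width is 4 − 1 = 3, so tw(G) ≤ 3. Conversely, {a, b, c, d} is a clique of size 4, and the vertices of any clique must share a bag in every tree decomposition; so some bag has ≥ 4 vertices and tw(G) ≥ 3. Therefore the treewidth is 3.

Treewidth 3.
One optimal decomposition is:
Bags: B1 = {a, b, c, d}
Tree: (single bag)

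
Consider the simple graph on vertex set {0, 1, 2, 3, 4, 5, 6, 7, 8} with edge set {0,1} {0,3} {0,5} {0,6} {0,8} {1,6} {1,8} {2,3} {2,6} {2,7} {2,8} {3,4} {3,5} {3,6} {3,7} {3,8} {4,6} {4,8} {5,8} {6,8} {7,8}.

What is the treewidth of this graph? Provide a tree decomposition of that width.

The largest bag has 4 vertices, giving width 3; this decomposition certifies tw(G) ≤ 3. For the lower bound, the 4 vertices {0, 1, 6, 8} are pairwise adjacent, and any tree decomposition puts a clique entirely inside one bag — forcing width ≥ 3. The upper and lower bounds meet at 3, so that is the treewidth.

Treewidth 3.
Bags: B1 = {0, 3, 6, 8}  B2 = {0, 1, 6, 8}  B3 = {0, 3, 5, 8}  B4 = {2, 3, 6, 8}  B5 = {3, 4, 6, 8}  B6 = {2, 3, 7, 8}
Tree: B1–B2, B1–B3, B1–B4, B1–B5, B4–B6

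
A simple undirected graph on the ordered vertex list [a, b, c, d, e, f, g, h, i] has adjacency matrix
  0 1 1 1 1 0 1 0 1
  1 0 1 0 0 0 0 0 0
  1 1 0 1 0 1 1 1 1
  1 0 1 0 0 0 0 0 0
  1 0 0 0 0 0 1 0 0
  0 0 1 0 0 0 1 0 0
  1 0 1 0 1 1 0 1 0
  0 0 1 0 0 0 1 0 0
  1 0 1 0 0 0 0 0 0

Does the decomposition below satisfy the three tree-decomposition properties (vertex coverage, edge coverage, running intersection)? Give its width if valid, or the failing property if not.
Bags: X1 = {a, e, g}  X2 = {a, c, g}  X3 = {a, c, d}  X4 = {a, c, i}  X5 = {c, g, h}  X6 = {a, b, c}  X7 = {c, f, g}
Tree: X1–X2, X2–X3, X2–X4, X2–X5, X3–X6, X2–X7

Yes; width 2.

Vertex coverage: the bags together contain {a, b, c, d, e, f, g, h, i}, the full vertex set. Edge coverage: each edge of G has both endpoints in at least one bag. Running intersection: for every vertex, the bags containing it form a connected subtree. All three properties hold, so this is a valid tree decomposition of width max|bag| − 1 = 2, and hence tw(G) ≤ 2.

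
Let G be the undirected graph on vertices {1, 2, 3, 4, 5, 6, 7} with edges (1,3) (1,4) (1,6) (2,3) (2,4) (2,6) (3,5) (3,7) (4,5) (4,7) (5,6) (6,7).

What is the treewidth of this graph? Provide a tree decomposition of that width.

Treewidth 3.
One optimal decomposition is:
Bags: B1 = {1, 3, 4, 6}  B2 = {2, 3, 4, 6}  B3 = {3, 4, 6, 7}  B4 = {3, 4, 5, 6}
Tree: B1–B2, B2–B3, B3–B4

The largest bag has 4 vertices, giving width 3; this decomposition certifies tw(G) ≤ 3. For the lower bound: the 4 vertex sets {1,3}, {2,6}, {4}, {7} are disjoint, each induces a connected subgraph, and every pair is joined by at least one edge of G. Contracting each set to a single vertex therefore yields K_{4} as a minor, and since treewidth is minor-monotone, tw(G) ≥ tw(K_{4}) = 3. Hence tw(G) = 3 exactly.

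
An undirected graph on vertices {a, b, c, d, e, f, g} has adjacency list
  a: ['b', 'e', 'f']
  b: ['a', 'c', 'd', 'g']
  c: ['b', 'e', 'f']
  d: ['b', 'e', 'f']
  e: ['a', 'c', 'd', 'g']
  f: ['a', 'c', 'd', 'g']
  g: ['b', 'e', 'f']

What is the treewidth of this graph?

A width-3 tree decomposition is:
Bags: B1 = {a, b, e, f}  B2 = {b, e, f, g}  B3 = {b, c, e, f}  B4 = {b, d, e, f}
Tree: B1–B2, B2–B3, B3–B4
Every bag has size at most 4, so the width is 4 − 1 = 3 and tw(G) ≤ 3. For the lower bound: the 4 vertex sets {a,e}, {b,g}, {f}, {c} are disjoint, each induces a connected subgraph, and every pair is joined by at least one edge of G. Contracting each set to a single vertex therefore yields K_{4} as a minor, and since treewidth is minor-monotone, tw(G) ≥ tw(K_{4}) = 3. Combining the bounds, tw(G) = 3.

3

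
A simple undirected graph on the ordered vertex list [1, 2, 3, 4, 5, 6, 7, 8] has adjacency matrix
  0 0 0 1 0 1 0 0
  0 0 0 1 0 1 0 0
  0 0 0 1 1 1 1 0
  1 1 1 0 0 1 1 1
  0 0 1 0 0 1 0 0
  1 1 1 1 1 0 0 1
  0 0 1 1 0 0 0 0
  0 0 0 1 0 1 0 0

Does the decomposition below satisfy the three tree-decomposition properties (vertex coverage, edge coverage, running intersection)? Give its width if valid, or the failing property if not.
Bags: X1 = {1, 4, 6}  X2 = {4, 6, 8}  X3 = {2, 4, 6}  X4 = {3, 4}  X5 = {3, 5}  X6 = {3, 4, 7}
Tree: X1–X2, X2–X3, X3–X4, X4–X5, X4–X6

No — edge (6,3) lies in no bag.

A tree decomposition must satisfy three properties: every vertex lies in some bag; for every edge, both endpoints lie together in some bag; and for every vertex, the bags containing it form a connected subtree. Here edge (6,3) lies in no bag, so the decomposition is invalid.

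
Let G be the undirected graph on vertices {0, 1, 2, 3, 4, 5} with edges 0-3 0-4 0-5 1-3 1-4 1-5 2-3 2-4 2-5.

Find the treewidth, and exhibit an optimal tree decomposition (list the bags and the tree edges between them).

Treewidth 3.
One optimal decomposition is:
Bags: B1 = {0, 3, 4, 5}  B2 = {1, 3, 4, 5}  B3 = {2, 3, 4, 5}
Tree: B1–B2, B2–B3

The largest bag has 4 vertices, giving width 3; this decomposition certifies tw(G) ≤ 3. For the lower bound: the 4 vertex sets {0,4}, {1,5}, {3}, {2} are disjoint, each induces a connected subgraph, and every pair is joined by at least one edge of G. Contracting each set to a single vertex therefore yields K_{4} as a minor, and since treewidth is minor-monotone, tw(G) ≥ tw(K_{4}) = 3. Combining the bounds, tw(G) = 3.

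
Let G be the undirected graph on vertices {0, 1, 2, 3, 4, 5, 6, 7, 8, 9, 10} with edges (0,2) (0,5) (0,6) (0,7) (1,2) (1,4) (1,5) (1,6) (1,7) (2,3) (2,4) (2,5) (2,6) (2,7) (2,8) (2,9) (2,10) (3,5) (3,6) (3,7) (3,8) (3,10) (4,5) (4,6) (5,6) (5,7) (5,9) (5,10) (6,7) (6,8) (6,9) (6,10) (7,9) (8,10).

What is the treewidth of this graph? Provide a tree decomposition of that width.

Treewidth 4.
Bags: B1 = {2, 5, 6, 7, 9}  B2 = {0, 2, 5, 6, 7}  B3 = {1, 2, 5, 6, 7}  B4 = {2, 3, 5, 6, 7}  B5 = {2, 3, 5, 6, 10}  B6 = {1, 2, 4, 5, 6}  B7 = {2, 3, 6, 8, 10}
Tree: B1–B2, B1–B3, B1–B4, B4–B5, B3–B6, B5–B7

The largest bag has 5 vertices, giving width 4; this decomposition certifies tw(G) ≤ 4. Conversely, {2, 3, 6, 8, 10} is a clique of size 5, and the vertices of any clique must share a bag in every tree decomposition; so some bag has ≥ 5 vertices and tw(G) ≥ 4. Therefore the treewidth is 4.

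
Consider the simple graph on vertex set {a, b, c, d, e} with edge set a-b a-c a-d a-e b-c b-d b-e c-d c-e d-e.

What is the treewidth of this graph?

A width-4 tree decomposition is:
Bags: B1 = {a, b, c, d, e}
Tree: (single bag)
With just one bag of size 5, the width is 5 − 1 = 4, so tw(G) ≤ 4. For the lower bound, the 5 vertices {a, b, c, d, e} are pairwise adjacent, and any tree decomposition puts a clique entirely inside one bag — forcing width ≥ 4. Hence tw(G) = 4 exactly.

4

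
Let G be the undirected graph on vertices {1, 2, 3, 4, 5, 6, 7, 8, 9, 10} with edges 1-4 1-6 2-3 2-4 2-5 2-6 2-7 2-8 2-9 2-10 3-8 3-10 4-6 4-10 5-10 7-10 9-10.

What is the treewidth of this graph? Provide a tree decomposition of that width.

Every bag has size at most 3, so the width is 3 − 1 = 2 and tw(G) ≤ 2. Conversely, {1, 4, 6} is a clique of size 3, and the vertices of any clique must share a bag in every tree decomposition; so some bag has ≥ 3 vertices and tw(G) ≥ 2. Combining the bounds, tw(G) = 2.

Treewidth 2.
One optimal decomposition is:
Bags: B1 = {2, 5, 10}  B2 = {2, 4, 10}  B3 = {2, 4, 6}  B4 = {1, 4, 6}  B5 = {2, 7, 10}  B6 = {2, 3, 10}  B7 = {2, 3, 8}  B8 = {2, 9, 10}
Tree: B1–B2, B2–B3, B3–B4, B2–B5, B5–B6, B6–B7, B6–B8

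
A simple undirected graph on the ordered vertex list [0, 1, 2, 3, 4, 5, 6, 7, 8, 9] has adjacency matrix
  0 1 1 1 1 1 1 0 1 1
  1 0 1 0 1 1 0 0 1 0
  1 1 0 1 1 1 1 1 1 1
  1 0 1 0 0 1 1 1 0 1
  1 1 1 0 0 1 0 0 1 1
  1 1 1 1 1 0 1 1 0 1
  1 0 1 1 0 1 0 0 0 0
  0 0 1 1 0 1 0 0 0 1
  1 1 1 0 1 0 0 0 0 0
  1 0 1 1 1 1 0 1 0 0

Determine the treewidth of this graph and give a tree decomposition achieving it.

Each bag holds 5 vertices, so the decomposition has width 4, which upper-bounds the treewidth. Conversely, {0, 1, 2, 4, 8} is a clique of size 5, and the vertices of any clique must share a bag in every tree decomposition; so some bag has ≥ 5 vertices and tw(G) ≥ 4. Hence tw(G) = 4 exactly.

Treewidth 4.
One optimal decomposition is:
Bags: B1 = {0, 1, 2, 4, 5}  B2 = {0, 2, 4, 5, 9}  B3 = {0, 2, 3, 5, 9}  B4 = {0, 1, 2, 4, 8}  B5 = {0, 2, 3, 5, 6}  B6 = {2, 3, 5, 7, 9}
Tree: B1–B2, B2–B3, B1–B4, B3–B5, B3–B6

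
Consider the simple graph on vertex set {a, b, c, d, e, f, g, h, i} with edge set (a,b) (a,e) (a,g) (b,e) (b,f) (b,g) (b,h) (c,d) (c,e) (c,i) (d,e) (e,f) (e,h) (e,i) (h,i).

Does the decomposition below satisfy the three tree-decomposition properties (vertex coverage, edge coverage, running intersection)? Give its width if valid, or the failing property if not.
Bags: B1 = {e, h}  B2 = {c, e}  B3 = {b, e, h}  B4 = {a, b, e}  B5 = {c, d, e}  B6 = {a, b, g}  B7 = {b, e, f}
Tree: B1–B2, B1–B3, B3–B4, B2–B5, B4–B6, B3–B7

No — vertex i appears in no bag.

A tree decomposition must satisfy three properties: every vertex lies in some bag; for every edge, both endpoints lie together in some bag; and for every vertex, the bags containing it form a connected subtree. Here vertex i appears in no bag, so the decomposition is invalid.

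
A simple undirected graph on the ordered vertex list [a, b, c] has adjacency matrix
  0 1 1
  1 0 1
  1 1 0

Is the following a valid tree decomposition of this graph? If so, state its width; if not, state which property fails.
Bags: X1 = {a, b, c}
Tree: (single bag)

Yes; width 2.

Checking the three conditions: (i) the bags cover all of {a, b, c}; (ii) for each edge, some bag contains both endpoints; (iii) the bags containing any fixed vertex form a subtree. All hold, so the decomposition is valid with width 3 − 1 = 2.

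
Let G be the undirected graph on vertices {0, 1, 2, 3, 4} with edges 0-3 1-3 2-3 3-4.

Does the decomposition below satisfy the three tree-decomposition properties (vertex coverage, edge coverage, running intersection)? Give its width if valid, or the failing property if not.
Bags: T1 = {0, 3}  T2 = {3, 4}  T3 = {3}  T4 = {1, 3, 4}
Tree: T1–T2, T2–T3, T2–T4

A tree decomposition must satisfy three properties: every vertex lies in some bag; for every edge, both endpoints lie together in some bag; and for every vertex, the bags containing it form a connected subtree. Here vertex 2 appears in no bag, so the decomposition is invalid.

No — vertex 2 appears in no bag.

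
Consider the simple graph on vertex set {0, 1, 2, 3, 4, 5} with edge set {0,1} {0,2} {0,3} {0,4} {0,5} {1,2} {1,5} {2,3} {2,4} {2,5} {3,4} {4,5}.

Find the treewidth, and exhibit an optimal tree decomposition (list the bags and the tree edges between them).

Treewidth 3.
Bags: B1 = {0, 2, 3, 4}  B2 = {0, 2, 4, 5}  B3 = {0, 1, 2, 5}
Tree: B1–B2, B2–B3

Each bag holds 4 vertices, so the decomposition has width 3, which upper-bounds the treewidth. For the lower bound, the 4 vertices {0, 1, 2, 5} are pairwise adjacent, and any tree decomposition puts a clique entirely inside one bag — forcing width ≥ 3. The upper and lower bounds meet at 3, so that is the treewidth.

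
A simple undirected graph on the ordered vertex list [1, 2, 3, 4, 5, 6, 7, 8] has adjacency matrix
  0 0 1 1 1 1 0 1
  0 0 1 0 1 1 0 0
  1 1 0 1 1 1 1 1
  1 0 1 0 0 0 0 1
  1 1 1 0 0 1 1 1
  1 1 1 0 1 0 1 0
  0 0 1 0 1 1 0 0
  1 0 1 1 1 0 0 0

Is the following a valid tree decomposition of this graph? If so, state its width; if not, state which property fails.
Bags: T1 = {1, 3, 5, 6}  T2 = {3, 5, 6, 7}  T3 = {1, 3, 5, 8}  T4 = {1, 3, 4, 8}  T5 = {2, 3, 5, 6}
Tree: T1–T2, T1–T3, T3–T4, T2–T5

Yes; width 3.

Every vertex of G appears in some bag (union = {1, 2, 3, 4, 5, 6, 7, 8}); every edge is covered by a bag; and for each vertex v the set of bags containing v is connected in the bag tree. The decomposition is therefore valid. The largest bag has 4 vertices, so the width is 3.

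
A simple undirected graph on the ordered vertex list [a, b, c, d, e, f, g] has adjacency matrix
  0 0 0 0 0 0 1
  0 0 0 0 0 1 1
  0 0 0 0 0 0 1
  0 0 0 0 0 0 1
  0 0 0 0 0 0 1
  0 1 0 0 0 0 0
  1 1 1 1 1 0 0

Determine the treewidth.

A width-1 tree decomposition is:
Bags: B1 = {a, g}  B2 = {d, g}  B3 = {e, g}  B4 = {b, g}  B5 = {c, g}  B6 = {b, f}
Tree: B1–B2, B1–B3, B1–B4, B2–B5, B4–B6
The largest bag has 2 vertices, giving width 1; this decomposition certifies tw(G) ≤ 1. Since G has at least one edge (e.g. a–g), it is not an edgeless graph, so tw(G) ≥ 1. Hence tw(G) = 1 exactly.

1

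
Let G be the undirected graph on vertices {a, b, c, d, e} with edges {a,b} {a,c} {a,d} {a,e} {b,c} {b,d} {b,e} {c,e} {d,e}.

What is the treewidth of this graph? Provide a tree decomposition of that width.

Treewidth 3.
Bags: B1 = {a, b, d, e}  B2 = {a, b, c, e}
Tree: B1–B2

Every bag has size at most 4, so the width is 4 − 1 = 3 and tw(G) ≤ 3. Conversely, {a, b, d, e} is a clique of size 4, and the vertices of any clique must share a bag in every tree decomposition; so some bag has ≥ 4 vertices and tw(G) ≥ 3. The upper and lower bounds meet at 3, so that is the treewidth.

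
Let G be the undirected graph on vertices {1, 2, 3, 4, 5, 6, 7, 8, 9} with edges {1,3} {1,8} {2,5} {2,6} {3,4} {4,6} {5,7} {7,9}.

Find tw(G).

A width-1 tree decomposition is:
Bags: B1 = {1, 8}  B2 = {1, 3}  B3 = {3, 4}  B4 = {4, 6}  B5 = {2, 6}  B6 = {2, 5}  B7 = {5, 7}  B8 = {7, 9}
Tree: B1–B2, B2–B3, B3–B4, B4–B5, B5–B6, B6–B7, B7–B8
The largest bag has 2 vertices, giving width 1; this decomposition certifies tw(G) ≤ 1. G has an edge, so its treewidth is at least 1. Combining the bounds, tw(G) = 1.

1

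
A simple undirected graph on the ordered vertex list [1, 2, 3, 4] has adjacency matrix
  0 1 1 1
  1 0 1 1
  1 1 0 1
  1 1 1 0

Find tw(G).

3

A width-3 tree decomposition is:
Bags: B1 = {1, 2, 3, 4}
Tree: (single bag)
With just one bag of size 4, the width is 4 − 1 = 3, so tw(G) ≤ 3. On the other hand G contains the 4-clique {1, 2, 3, 4}. A clique must lie in a single bag of any decomposition, so no decomposition can have width below 3. Therefore the treewidth is 3.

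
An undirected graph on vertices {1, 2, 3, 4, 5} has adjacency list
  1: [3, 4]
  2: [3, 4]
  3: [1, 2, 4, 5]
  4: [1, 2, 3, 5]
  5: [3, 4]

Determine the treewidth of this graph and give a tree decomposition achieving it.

Treewidth 2.
One such decomposition:
Bags: B1 = {2, 3, 4}  B2 = {1, 3, 4}  B3 = {3, 4, 5}
Tree: B1–B2, B2–B3

Every bag has size at most 3, so the width is 3 − 1 = 2 and tw(G) ≤ 2. For the lower bound, the 3 vertices {1, 3, 4} are pairwise adjacent, and any tree decomposition puts a clique entirely inside one bag — forcing width ≥ 2. Combining the bounds, tw(G) = 2.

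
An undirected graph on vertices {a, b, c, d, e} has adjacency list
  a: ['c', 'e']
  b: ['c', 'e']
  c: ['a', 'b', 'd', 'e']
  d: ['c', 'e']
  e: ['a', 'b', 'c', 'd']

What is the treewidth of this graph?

A width-2 tree decomposition is:
Bags: B1 = {c, d, e}  B2 = {a, c, e}  B3 = {b, c, e}
Tree: B1–B2, B2–B3
Each bag holds 3 vertices, so the decomposition has width 2, which upper-bounds the treewidth. On the other hand G contains the 3-clique {c, d, e}. A clique must lie in a single bag of any decomposition, so no decomposition can have width below 2. The upper and lower bounds meet at 2, so that is the treewidth.

2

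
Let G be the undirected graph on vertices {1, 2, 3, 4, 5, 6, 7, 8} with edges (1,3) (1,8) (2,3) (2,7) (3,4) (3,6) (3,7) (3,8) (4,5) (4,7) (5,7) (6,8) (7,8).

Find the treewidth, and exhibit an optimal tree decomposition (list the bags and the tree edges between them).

Every bag has size at most 3, so the width is 3 − 1 = 2 and tw(G) ≤ 2. Conversely, {1, 3, 8} is a clique of size 3, and the vertices of any clique must share a bag in every tree decomposition; so some bag has ≥ 3 vertices and tw(G) ≥ 2. The upper and lower bounds meet at 2, so that is the treewidth.

Treewidth 2.
One such decomposition:
Bags: B1 = {3, 7, 8}  B2 = {2, 3, 7}  B3 = {1, 3, 8}  B4 = {3, 4, 7}  B5 = {4, 5, 7}  B6 = {3, 6, 8}
Tree: B1–B2, B1–B3, B1–B4, B4–B5, B1–B6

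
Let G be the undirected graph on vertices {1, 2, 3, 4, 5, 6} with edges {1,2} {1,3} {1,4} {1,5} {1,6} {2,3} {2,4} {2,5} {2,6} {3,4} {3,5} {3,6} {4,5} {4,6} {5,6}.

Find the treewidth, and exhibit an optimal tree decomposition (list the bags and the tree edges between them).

Treewidth 5.
Bags: B1 = {1, 2, 3, 4, 5, 6}
Tree: (single bag)

A single bag containing all 6 vertices is trivially a valid decomposition of width 5. On the other hand G contains the 6-clique {1, 2, 3, 4, 5, 6}. A clique must lie in a single bag of any decomposition, so no decomposition can have width below 5. Hence tw(G) = 5 exactly.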